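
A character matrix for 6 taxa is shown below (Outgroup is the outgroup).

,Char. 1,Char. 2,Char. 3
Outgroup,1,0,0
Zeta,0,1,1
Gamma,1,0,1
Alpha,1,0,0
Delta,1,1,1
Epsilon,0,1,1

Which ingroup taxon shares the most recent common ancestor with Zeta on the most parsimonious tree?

Character polarity is set by the outgroup: the derived state is whichever differs from the outgroup's state, so for Char. 1 the derived state is '0', and for the remaining characters it is '1'.
Char. 1: derived state '0' in Epsilon and Zeta only — synapomorphy for {Epsilon, Zeta}.
Only Delta, Epsilon, and Zeta show the derived state '1' for Char. 2, supporting them as a clade.
Char. 3 (derived state '1') is shared by Delta, Epsilon, Gamma, and Zeta — a synapomorphy uniting that clade.
Most parsimonious ingroup topology: ((((Zeta,Epsilon),Delta),Gamma),Alpha).
Zeta and Epsilon form a cherry on this tree, so they are sister taxa.

Epsilon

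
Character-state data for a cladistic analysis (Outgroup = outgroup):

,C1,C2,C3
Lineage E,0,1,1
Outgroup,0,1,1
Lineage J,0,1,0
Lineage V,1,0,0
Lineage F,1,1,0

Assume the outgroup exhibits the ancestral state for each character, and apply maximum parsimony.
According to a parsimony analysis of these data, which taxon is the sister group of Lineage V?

Lineage F

Character polarity is set by the outgroup: the derived state is whichever differs from the outgroup's state, so for C2, C3 the derived state is '0', and for the remaining characters it is '1'.
C1 (derived state '1') is shared by Lineage F and Lineage V — a synapomorphy uniting that clade.
C2 (derived state '0') is unique to Lineage V (autapomorphy; uninformative for grouping).
C3 (derived state '0') is shared by Lineage F, Lineage J, and Lineage V — a synapomorphy uniting that clade.
Most parsimonious ingroup topology: (((Lineage F,Lineage V),Lineage J),Lineage E).
Lineage V and Lineage F form a cherry on this tree, so they are sister taxa.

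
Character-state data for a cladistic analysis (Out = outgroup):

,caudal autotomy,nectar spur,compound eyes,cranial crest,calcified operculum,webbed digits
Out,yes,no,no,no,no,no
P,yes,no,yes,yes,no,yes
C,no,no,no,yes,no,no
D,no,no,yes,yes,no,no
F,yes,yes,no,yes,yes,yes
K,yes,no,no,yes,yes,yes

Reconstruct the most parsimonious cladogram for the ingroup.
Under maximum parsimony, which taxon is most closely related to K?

Character polarity is set by the outgroup: the derived state is whichever differs from the outgroup's state, so for caudal autotomy the derived state is 'no', and for the remaining characters it is 'yes'.
Only C and D show the derived state 'no' for caudal autotomy, supporting them as a clade.
nectar spur: derived state 'yes' in F only — an autapomorphy, so it tells us nothing about relationships among taxa.
compound eyes groups D and P, which is incompatible with the clades supported by the remaining characters; treating it as convergent (homoplasy) costs fewer steps than any alternative tree.
All ingroup taxa share the derived state 'yes' for cranial crest; it defines the ingroup but does not resolve relationships within it.
calcified operculum (derived state 'yes') is shared by F and K — a synapomorphy uniting that clade.
Only F, K, and P show the derived state 'yes' for webbed digits, supporting them as a clade.
Most parsimonious ingroup topology: ((P,(F,K)),(C,D)).
K and F form a cherry on this tree, so they are sister taxa.

F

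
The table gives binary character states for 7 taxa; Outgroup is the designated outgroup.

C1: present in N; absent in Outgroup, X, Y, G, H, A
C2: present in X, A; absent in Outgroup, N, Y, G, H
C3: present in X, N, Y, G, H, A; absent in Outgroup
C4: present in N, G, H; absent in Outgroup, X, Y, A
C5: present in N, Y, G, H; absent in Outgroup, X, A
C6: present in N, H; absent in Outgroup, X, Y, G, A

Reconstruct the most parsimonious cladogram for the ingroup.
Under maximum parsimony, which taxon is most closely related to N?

The outgroup has state 'absent' for every character, so 'present' is the derived state throughout.
C1: derived state 'present' in N only — an autapomorphy, so it tells us nothing about relationships among taxa.
Only A and X show the derived state 'present' for C2, supporting them as a clade.
All ingroup taxa share the derived state 'present' for C3; it defines the ingroup but does not resolve relationships within it.
C4: derived state 'present' in G, H, and N only — synapomorphy for {G, H, N}.
C5 (derived state 'present') is shared by G, H, N, and Y — a synapomorphy uniting that clade.
C6: derived state 'present' in H and N only — synapomorphy for {H, N}.
Most parsimonious ingroup topology: ((X,A),(((N,H),G),Y)).
N and H form a cherry on this tree, so they are sister taxa.

H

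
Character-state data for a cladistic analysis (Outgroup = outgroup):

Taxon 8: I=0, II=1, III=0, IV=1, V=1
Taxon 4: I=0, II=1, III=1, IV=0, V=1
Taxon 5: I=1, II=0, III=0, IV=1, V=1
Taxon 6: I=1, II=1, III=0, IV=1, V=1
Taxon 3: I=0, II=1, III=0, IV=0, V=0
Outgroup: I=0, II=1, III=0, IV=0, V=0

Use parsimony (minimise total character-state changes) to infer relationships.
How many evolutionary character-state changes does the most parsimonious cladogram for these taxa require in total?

Character polarity is set by the outgroup: the derived state is whichever differs from the outgroup's state, so for II the derived state is '0', and for the remaining characters it is '1'.
I: derived state '1' in Taxon 5 and Taxon 6 only — synapomorphy for {Taxon 5, Taxon 6}.
II (derived state '0') is unique to Taxon 5 (autapomorphy; uninformative for grouping).
III: derived state '1' in Taxon 4 only — an autapomorphy, so it tells us nothing about relationships among taxa.
IV: derived state '1' in Taxon 5, Taxon 6, and Taxon 8 only — synapomorphy for {Taxon 5, Taxon 6, Taxon 8}.
Only Taxon 4, Taxon 5, Taxon 6, and Taxon 8 show the derived state '1' for V, supporting them as a clade.
Most parsimonious ingroup topology: (((Taxon 8,(Taxon 6,Taxon 5)),Taxon 4),Taxon 3).
Changes per character on this tree: I: 1; II: 1; III: 1; IV: 1; V: 1.
Total = 5.

5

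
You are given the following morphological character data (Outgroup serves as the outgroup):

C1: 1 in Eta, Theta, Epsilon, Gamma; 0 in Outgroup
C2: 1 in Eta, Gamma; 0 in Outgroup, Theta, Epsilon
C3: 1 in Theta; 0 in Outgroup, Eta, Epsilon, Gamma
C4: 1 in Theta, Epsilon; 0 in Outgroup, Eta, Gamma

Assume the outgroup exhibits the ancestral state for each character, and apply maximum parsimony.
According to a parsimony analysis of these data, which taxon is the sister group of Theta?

Epsilon

The outgroup has state '0' for every character, so '1' is the derived state throughout.
All ingroup taxa share the derived state '1' for C1; it defines the ingroup but does not resolve relationships within it.
Only Eta and Gamma show the derived state '1' for C2, supporting them as a clade.
C3: derived state '1' in Theta only — an autapomorphy, so it tells us nothing about relationships among taxa.
C4 (derived state '1') is shared by Epsilon and Theta — a synapomorphy uniting that clade.
Most parsimonious ingroup topology: ((Eta,Gamma),(Theta,Epsilon)).
Theta and Epsilon form a cherry on this tree, so they are sister taxa.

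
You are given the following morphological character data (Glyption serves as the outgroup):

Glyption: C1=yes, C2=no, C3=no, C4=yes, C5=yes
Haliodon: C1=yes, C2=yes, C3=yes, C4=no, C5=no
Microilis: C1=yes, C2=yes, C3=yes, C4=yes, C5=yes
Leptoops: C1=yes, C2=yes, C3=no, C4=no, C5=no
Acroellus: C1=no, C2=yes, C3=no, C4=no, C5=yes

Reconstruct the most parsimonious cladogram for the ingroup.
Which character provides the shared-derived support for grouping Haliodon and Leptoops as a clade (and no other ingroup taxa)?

Character polarity is set by the outgroup: the derived state is whichever differs from the outgroup's state, so for C1, C4, C5 the derived state is 'no', and for the remaining characters it is 'yes'.
C1: derived state 'no' in Acroellus only — an autapomorphy, so it tells us nothing about relationships among taxa.
C2 (derived state 'yes') is shared by all ingroup taxa — unites the whole ingroup.
C3 groups Haliodon and Microilis, which is incompatible with the clades supported by the remaining characters; treating it as convergent (homoplasy) costs fewer steps than any alternative tree.
C4: derived state 'no' in Acroellus, Haliodon, and Leptoops only — synapomorphy for {Acroellus, Haliodon, Leptoops}.
C5 (derived state 'no') is shared by Haliodon and Leptoops — a synapomorphy uniting that clade.
Most parsimonious ingroup topology: (((Haliodon,Leptoops),Acroellus),Microilis).
The clade {Haliodon, Leptoops} is supported by C5: its derived state 'no' occurs in exactly those taxa and in no other taxon (including the outgroup).

C5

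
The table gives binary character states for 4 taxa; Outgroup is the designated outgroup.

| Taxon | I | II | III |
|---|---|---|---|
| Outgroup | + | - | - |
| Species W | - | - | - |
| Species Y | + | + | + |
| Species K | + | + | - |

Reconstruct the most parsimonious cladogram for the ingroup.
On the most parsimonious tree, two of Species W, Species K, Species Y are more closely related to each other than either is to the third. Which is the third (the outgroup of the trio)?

Character polarity is set by the outgroup: the derived state is whichever differs from the outgroup's state, so for I the derived state is '-', and for the remaining characters it is '+'.
I (derived state '-') is unique to Species W (autapomorphy; uninformative for grouping).
II: derived state '+' in Species K and Species Y only — synapomorphy for {Species K, Species Y}.
III (derived state '+') is unique to Species Y (autapomorphy; uninformative for grouping).
Most parsimonious ingroup topology: (Species W,(Species Y,Species K)).
Species K and Species Y share a more recent common ancestor with each other than either does with Species W, so Species W is the least closely related of the three.

Species W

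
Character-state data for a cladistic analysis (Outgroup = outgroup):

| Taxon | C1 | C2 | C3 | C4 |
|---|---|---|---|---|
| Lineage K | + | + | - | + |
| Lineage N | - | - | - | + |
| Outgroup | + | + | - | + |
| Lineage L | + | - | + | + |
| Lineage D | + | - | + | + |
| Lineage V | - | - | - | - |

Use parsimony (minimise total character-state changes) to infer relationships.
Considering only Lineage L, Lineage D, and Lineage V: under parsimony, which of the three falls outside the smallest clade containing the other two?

Lineage V

Character polarity is set by the outgroup: the derived state is whichever differs from the outgroup's state, so for C1, C2, C4 the derived state is '-', and for the remaining characters it is '+'.
C1: derived state '-' in Lineage N and Lineage V only — synapomorphy for {Lineage N, Lineage V}.
Only Lineage D, Lineage L, Lineage N, and Lineage V show the derived state '-' for C2, supporting them as a clade.
C3: derived state '+' in Lineage D and Lineage L only — synapomorphy for {Lineage D, Lineage L}.
C4: derived state '-' in Lineage V only — an autapomorphy, so it tells us nothing about relationships among taxa.
Most parsimonious ingroup topology: (((Lineage V,Lineage N),(Lineage L,Lineage D)),Lineage K).
Lineage L and Lineage D share a more recent common ancestor with each other than either does with Lineage V, so Lineage V is the least closely related of the three.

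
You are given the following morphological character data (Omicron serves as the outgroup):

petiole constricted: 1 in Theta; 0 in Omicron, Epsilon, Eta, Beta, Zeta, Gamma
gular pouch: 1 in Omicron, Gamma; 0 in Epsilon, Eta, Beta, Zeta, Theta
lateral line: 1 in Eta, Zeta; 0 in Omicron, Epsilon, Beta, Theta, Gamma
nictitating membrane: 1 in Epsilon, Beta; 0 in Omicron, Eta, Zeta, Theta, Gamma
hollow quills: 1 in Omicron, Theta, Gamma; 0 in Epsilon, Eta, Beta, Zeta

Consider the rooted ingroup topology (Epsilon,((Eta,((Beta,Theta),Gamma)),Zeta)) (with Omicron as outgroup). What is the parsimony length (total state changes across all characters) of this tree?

10

Map each character onto (Epsilon,((Eta,((Beta,Theta),Gamma)),Zeta)) (rooted by Omicron) and count the minimum state changes it requires (Fitch parsimony):
petiole constricted: 1; gular pouch: 2; lateral line: 2; nictitating membrane: 2; hollow quills: 3.
Total tree length = 10.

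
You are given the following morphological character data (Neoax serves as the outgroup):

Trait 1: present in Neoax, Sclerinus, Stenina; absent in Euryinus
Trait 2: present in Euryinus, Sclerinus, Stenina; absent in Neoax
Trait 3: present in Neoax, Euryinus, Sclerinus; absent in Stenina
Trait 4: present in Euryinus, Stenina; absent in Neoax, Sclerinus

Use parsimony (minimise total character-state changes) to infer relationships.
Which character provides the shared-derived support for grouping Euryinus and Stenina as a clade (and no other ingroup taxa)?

Trait 4

Character polarity is set by the outgroup: the derived state is whichever differs from the outgroup's state, so for Trait 1, Trait 3 the derived state is 'absent', and for the remaining characters it is 'present'.
Trait 1 (derived state 'absent') is unique to Euryinus (autapomorphy; uninformative for grouping).
Trait 2 (derived state 'present') is shared by all ingroup taxa — unites the whole ingroup.
Trait 3 (derived state 'absent') is unique to Stenina (autapomorphy; uninformative for grouping).
Trait 4 (derived state 'present') is shared by Euryinus and Stenina — a synapomorphy uniting that clade.
Most parsimonious ingroup topology: ((Euryinus,Stenina),Sclerinus).
The clade {Euryinus, Stenina} is supported by Trait 4: its derived state 'present' occurs in exactly those taxa and in no other taxon (including the outgroup).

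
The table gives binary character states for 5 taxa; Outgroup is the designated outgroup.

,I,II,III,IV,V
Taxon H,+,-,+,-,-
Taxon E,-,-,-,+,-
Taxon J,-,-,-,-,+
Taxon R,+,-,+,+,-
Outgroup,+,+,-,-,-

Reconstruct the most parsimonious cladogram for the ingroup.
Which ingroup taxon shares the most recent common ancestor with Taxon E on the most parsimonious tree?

Character polarity is set by the outgroup: the derived state is whichever differs from the outgroup's state, so for I, II the derived state is '-', and for the remaining characters it is '+'.
Only Taxon E and Taxon J show the derived state '-' for I, supporting them as a clade.
II (derived state '-') is shared by all ingroup taxa — unites the whole ingroup.
III (derived state '+') is shared by Taxon H and Taxon R — a synapomorphy uniting that clade.
IV groups Taxon E and Taxon R, which is incompatible with the clades supported by the remaining characters; treating it as convergent (homoplasy) costs fewer steps than any alternative tree.
V (derived state '+') is unique to Taxon J (autapomorphy; uninformative for grouping).
Most parsimonious ingroup topology: ((Taxon H,Taxon R),(Taxon E,Taxon J)).
Taxon E and Taxon J form a cherry on this tree, so they are sister taxa.

Taxon J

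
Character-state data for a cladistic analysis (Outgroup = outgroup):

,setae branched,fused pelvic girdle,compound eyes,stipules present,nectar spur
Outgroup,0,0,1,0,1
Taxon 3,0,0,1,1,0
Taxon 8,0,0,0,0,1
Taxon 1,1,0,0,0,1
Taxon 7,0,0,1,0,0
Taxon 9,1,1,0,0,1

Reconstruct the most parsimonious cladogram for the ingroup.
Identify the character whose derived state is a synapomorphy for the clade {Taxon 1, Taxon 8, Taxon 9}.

compound eyes

Character polarity is set by the outgroup: the derived state is whichever differs from the outgroup's state, so for compound eyes, nectar spur the derived state is '0', and for the remaining characters it is '1'.
setae branched: derived state '1' in Taxon 1 and Taxon 9 only — synapomorphy for {Taxon 1, Taxon 9}.
fused pelvic girdle (derived state '1') is unique to Taxon 9 (autapomorphy; uninformative for grouping).
Only Taxon 1, Taxon 8, and Taxon 9 show the derived state '0' for compound eyes, supporting them as a clade.
stipules present (derived state '1') is unique to Taxon 3 (autapomorphy; uninformative for grouping).
nectar spur: derived state '0' in Taxon 3 and Taxon 7 only — synapomorphy for {Taxon 3, Taxon 7}.
Most parsimonious ingroup topology: ((Taxon 3,Taxon 7),(Taxon 8,(Taxon 1,Taxon 9))).
The clade {Taxon 1, Taxon 8, Taxon 9} is supported by compound eyes: its derived state '0' occurs in exactly those taxa and in no other taxon (including the outgroup).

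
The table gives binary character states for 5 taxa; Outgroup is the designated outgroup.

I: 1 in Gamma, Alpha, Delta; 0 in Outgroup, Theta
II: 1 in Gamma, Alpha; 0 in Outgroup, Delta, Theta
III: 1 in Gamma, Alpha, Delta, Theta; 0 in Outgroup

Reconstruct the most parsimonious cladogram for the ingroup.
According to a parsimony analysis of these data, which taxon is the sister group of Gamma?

Alpha

The outgroup has state '0' for every character, so '1' is the derived state throughout.
I: derived state '1' in Alpha, Delta, and Gamma only — synapomorphy for {Alpha, Delta, Gamma}.
Only Alpha and Gamma show the derived state '1' for II, supporting them as a clade.
All ingroup taxa share the derived state '1' for III; it defines the ingroup but does not resolve relationships within it.
Most parsimonious ingroup topology: (Theta,(Delta,(Gamma,Alpha))).
Gamma and Alpha form a cherry on this tree, so they are sister taxa.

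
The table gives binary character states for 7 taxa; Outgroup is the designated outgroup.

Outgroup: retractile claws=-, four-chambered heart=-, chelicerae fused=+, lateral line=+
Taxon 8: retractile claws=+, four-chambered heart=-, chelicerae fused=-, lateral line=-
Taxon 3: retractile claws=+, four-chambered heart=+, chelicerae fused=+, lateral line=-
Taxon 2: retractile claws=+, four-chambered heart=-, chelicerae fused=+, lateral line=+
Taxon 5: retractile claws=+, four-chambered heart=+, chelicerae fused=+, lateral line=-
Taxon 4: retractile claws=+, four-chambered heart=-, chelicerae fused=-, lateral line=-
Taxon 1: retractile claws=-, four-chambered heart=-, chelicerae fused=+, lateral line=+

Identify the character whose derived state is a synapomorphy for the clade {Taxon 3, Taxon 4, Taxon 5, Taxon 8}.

Character polarity is set by the outgroup: the derived state is whichever differs from the outgroup's state, so for chelicerae fused, lateral line the derived state is '-', and for the remaining characters it is '+'.
retractile claws (derived state '+') is shared by Taxon 2, Taxon 3, Taxon 4, Taxon 5, and Taxon 8 — a synapomorphy uniting that clade.
four-chambered heart (derived state '+') is shared by Taxon 3 and Taxon 5 — a synapomorphy uniting that clade.
chelicerae fused: derived state '-' in Taxon 4 and Taxon 8 only — synapomorphy for {Taxon 4, Taxon 8}.
lateral line (derived state '-') is shared by Taxon 3, Taxon 4, Taxon 5, and Taxon 8 — a synapomorphy uniting that clade.
Most parsimonious ingroup topology: ((((Taxon 8,Taxon 4),(Taxon 3,Taxon 5)),Taxon 2),Taxon 1).
The clade {Taxon 3, Taxon 4, Taxon 5, Taxon 8} is supported by lateral line: its derived state '-' occurs in exactly those taxa and in no other taxon (including the outgroup).

lateral line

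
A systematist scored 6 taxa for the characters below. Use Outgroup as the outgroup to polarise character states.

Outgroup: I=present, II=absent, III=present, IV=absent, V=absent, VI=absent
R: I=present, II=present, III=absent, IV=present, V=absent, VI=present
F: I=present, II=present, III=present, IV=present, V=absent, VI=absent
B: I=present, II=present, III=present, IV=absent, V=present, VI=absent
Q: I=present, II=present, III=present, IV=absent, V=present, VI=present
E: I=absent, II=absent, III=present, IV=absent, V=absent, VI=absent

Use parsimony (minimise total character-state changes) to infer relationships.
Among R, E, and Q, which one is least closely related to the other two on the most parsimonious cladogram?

E

Character polarity is set by the outgroup: the derived state is whichever differs from the outgroup's state, so for I, III the derived state is 'absent', and for the remaining characters it is 'present'.
I: derived state 'absent' in E only — an autapomorphy, so it tells us nothing about relationships among taxa.
II: derived state 'present' in B, F, Q, and R only — synapomorphy for {B, F, Q, R}.
III: derived state 'absent' in R only — an autapomorphy, so it tells us nothing about relationships among taxa.
Only F and R show the derived state 'present' for IV, supporting them as a clade.
V: derived state 'present' in B and Q only — synapomorphy for {B, Q}.
VI (state 'present') occurs in Q and R but conflicts with the nesting implied by the other characters — most parsimoniously interpreted as homoplasy.
Most parsimonious ingroup topology: (((R,F),(B,Q)),E).
R and Q share a more recent common ancestor with each other than either does with E, so E is the least closely related of the three.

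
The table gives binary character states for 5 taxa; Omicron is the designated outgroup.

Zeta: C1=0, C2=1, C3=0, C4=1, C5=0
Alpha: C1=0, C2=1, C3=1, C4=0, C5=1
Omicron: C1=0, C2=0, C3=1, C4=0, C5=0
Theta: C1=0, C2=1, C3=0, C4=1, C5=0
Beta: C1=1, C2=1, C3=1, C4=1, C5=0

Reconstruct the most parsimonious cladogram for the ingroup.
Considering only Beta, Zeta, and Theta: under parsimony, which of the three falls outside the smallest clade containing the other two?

Character polarity is set by the outgroup: the derived state is whichever differs from the outgroup's state, so for C3 the derived state is '0', and for the remaining characters it is '1'.
C1 (derived state '1') is unique to Beta (autapomorphy; uninformative for grouping).
All ingroup taxa share the derived state '1' for C2; it defines the ingroup but does not resolve relationships within it.
C3 (derived state '0') is shared by Theta and Zeta — a synapomorphy uniting that clade.
Only Beta, Theta, and Zeta show the derived state '1' for C4, supporting them as a clade.
C5 (derived state '1') is unique to Alpha (autapomorphy; uninformative for grouping).
Most parsimonious ingroup topology: ((Beta,(Theta,Zeta)),Alpha).
Zeta and Theta share a more recent common ancestor with each other than either does with Beta, so Beta is the least closely related of the three.

Beta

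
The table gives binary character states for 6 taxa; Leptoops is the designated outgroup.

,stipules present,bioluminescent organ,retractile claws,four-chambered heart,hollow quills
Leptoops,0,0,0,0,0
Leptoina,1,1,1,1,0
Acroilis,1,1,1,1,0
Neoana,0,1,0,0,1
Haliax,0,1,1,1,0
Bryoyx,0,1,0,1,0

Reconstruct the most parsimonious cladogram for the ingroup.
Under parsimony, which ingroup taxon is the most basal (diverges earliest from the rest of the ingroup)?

The outgroup has state '0' for every character, so '1' is the derived state throughout.
Only Acroilis and Leptoina show the derived state '1' for stipules present, supporting them as a clade.
bioluminescent organ (derived state '1') is shared by all ingroup taxa — unites the whole ingroup.
retractile claws: derived state '1' in Acroilis, Haliax, and Leptoina only — synapomorphy for {Acroilis, Haliax, Leptoina}.
Only Acroilis, Bryoyx, Haliax, and Leptoina show the derived state '1' for four-chambered heart, supporting them as a clade.
hollow quills: derived state '1' in Neoana only — an autapomorphy, so it tells us nothing about relationships among taxa.
Most parsimonious ingroup topology: ((Bryoyx,((Acroilis,Leptoina),Haliax)),Neoana).
Neoana is sister to the clade containing all other ingroup taxa, so it is the earliest-diverging (most basal) ingroup lineage.

Neoana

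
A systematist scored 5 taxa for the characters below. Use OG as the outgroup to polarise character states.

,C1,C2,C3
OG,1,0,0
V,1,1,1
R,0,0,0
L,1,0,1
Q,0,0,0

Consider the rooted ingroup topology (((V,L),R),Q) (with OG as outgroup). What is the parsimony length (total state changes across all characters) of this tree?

4

Map each character onto (((V,L),R),Q) (rooted by OG) and count the minimum state changes it requires (Fitch parsimony):
C1: 2; C2: 1; C3: 1.
Total tree length = 4.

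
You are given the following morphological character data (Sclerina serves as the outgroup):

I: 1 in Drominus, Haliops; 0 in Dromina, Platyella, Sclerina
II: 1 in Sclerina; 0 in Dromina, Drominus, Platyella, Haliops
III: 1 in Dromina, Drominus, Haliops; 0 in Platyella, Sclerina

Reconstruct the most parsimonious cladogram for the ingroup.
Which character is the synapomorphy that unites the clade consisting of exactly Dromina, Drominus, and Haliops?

Character polarity is set by the outgroup: the derived state is whichever differs from the outgroup's state, so for II the derived state is '0', and for the remaining characters it is '1'.
I: derived state '1' in Drominus and Haliops only — synapomorphy for {Drominus, Haliops}.
All ingroup taxa share the derived state '0' for II; it defines the ingroup but does not resolve relationships within it.
III: derived state '1' in Dromina, Drominus, and Haliops only — synapomorphy for {Dromina, Drominus, Haliops}.
Most parsimonious ingroup topology: (((Haliops,Drominus),Dromina),Platyella).
The clade {Dromina, Drominus, Haliops} is supported by III: its derived state '1' occurs in exactly those taxa and in no other taxon (including the outgroup).

III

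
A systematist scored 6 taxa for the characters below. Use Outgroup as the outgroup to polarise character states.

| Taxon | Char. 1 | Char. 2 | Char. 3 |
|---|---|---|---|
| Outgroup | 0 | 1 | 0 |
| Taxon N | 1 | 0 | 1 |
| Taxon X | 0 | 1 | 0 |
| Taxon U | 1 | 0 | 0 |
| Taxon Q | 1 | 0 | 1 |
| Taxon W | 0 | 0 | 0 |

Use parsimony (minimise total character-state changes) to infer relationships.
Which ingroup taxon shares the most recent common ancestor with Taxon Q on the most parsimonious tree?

Character polarity is set by the outgroup: the derived state is whichever differs from the outgroup's state, so for Char. 2 the derived state is '0', and for the remaining characters it is '1'.
Only Taxon N, Taxon Q, and Taxon U show the derived state '1' for Char. 1, supporting them as a clade.
Char. 2: derived state '0' in Taxon N, Taxon Q, Taxon U, and Taxon W only — synapomorphy for {Taxon N, Taxon Q, Taxon U, Taxon W}.
Char. 3 (derived state '1') is shared by Taxon N and Taxon Q — a synapomorphy uniting that clade.
Most parsimonious ingroup topology: ((((Taxon N,Taxon Q),Taxon U),Taxon W),Taxon X).
Taxon Q and Taxon N form a cherry on this tree, so they are sister taxa.

Taxon N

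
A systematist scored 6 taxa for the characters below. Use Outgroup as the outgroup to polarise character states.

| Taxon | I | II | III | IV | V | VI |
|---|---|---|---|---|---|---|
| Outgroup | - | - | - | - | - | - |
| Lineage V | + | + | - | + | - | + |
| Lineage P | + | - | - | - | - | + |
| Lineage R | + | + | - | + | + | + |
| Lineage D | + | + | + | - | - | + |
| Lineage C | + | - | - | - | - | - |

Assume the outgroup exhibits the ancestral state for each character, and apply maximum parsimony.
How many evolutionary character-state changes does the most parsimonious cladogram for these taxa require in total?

6

The outgroup has state '-' for every character, so '+' is the derived state throughout.
I (derived state '+') is shared by all ingroup taxa — unites the whole ingroup.
II (derived state '+') is shared by Lineage D, Lineage R, and Lineage V — a synapomorphy uniting that clade.
III (derived state '+') is unique to Lineage D (autapomorphy; uninformative for grouping).
IV: derived state '+' in Lineage R and Lineage V only — synapomorphy for {Lineage R, Lineage V}.
V: derived state '+' in Lineage R only — an autapomorphy, so it tells us nothing about relationships among taxa.
Only Lineage D, Lineage P, Lineage R, and Lineage V show the derived state '+' for VI, supporting them as a clade.
Most parsimonious ingroup topology: ((((Lineage V,Lineage R),Lineage D),Lineage P),Lineage C).
Changes per character on this tree: I: 1; II: 1; III: 1; IV: 1; V: 1; VI: 1.
Total = 6.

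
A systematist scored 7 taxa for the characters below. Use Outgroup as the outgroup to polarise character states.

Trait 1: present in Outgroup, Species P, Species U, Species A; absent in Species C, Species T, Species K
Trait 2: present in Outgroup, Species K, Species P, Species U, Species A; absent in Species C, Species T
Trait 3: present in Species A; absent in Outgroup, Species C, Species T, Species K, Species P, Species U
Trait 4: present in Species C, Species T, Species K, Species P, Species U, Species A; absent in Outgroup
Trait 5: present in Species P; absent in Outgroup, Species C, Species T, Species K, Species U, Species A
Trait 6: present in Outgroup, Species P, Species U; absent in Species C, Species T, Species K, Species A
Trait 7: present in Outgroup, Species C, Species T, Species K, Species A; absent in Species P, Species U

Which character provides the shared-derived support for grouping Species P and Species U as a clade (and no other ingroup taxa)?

Trait 7

Character polarity is set by the outgroup: the derived state is whichever differs from the outgroup's state, so for Trait 1, Trait 2, Trait 6, Trait 7 the derived state is 'absent', and for the remaining characters it is 'present'.
Trait 1 (derived state 'absent') is shared by Species C, Species K, and Species T — a synapomorphy uniting that clade.
Trait 2: derived state 'absent' in Species C and Species T only — synapomorphy for {Species C, Species T}.
Trait 3 (derived state 'present') is unique to Species A (autapomorphy; uninformative for grouping).
Trait 4 (derived state 'present') is shared by all ingroup taxa — unites the whole ingroup.
Trait 5: derived state 'present' in Species P only — an autapomorphy, so it tells us nothing about relationships among taxa.
Only Species A, Species C, Species K, and Species T show the derived state 'absent' for Trait 6, supporting them as a clade.
Trait 7 (derived state 'absent') is shared by Species P and Species U — a synapomorphy uniting that clade.
Most parsimonious ingroup topology: ((((Species C,Species T),Species K),Species A),(Species P,Species U)).
The clade {Species P, Species U} is supported by Trait 7: its derived state 'absent' occurs in exactly those taxa and in no other taxon (including the outgroup).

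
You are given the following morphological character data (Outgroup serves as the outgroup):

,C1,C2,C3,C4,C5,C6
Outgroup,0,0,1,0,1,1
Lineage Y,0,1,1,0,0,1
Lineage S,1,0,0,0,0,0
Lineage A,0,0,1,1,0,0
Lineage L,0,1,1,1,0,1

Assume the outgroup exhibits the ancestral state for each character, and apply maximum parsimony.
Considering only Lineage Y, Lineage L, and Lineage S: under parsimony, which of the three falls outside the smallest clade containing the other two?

Lineage S

Character polarity is set by the outgroup: the derived state is whichever differs from the outgroup's state, so for C3, C5, C6 the derived state is '0', and for the remaining characters it is '1'.
C1: derived state '1' in Lineage S only — an autapomorphy, so it tells us nothing about relationships among taxa.
C2 (derived state '1') is shared by Lineage L and Lineage Y — a synapomorphy uniting that clade.
C3 (derived state '0') is unique to Lineage S (autapomorphy; uninformative for grouping).
C4 groups Lineage A and Lineage L, which is incompatible with the clades supported by the remaining characters; treating it as convergent (homoplasy) costs fewer steps than any alternative tree.
All ingroup taxa share the derived state '0' for C5; it defines the ingroup but does not resolve relationships within it.
Only Lineage A and Lineage S show the derived state '0' for C6, supporting them as a clade.
Most parsimonious ingroup topology: ((Lineage Y,Lineage L),(Lineage S,Lineage A)).
Lineage L and Lineage Y share a more recent common ancestor with each other than either does with Lineage S, so Lineage S is the least closely related of the three.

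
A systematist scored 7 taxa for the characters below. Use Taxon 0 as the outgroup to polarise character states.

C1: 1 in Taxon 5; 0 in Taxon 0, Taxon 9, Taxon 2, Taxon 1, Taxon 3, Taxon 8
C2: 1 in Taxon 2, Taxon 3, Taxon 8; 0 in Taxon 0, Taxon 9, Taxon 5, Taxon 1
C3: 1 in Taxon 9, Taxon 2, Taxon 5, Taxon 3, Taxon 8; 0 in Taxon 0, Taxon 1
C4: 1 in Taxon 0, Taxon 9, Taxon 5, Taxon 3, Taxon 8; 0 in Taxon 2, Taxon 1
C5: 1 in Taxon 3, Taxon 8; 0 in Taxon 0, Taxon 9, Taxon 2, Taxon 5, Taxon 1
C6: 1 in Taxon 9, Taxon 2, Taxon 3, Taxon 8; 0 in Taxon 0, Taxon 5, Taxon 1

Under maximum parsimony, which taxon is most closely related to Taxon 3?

Character polarity is set by the outgroup: the derived state is whichever differs from the outgroup's state, so for C4 the derived state is '0', and for the remaining characters it is '1'.
C1 (derived state '1') is unique to Taxon 5 (autapomorphy; uninformative for grouping).
C2: derived state '1' in Taxon 2, Taxon 3, and Taxon 8 only — synapomorphy for {Taxon 2, Taxon 3, Taxon 8}.
C3 (derived state '1') is shared by Taxon 2, Taxon 3, Taxon 5, Taxon 8, and Taxon 9 — a synapomorphy uniting that clade.
C4 (state '0') occurs in Taxon 1 and Taxon 2 but conflicts with the nesting implied by the other characters — most parsimoniously interpreted as homoplasy.
C5: derived state '1' in Taxon 3 and Taxon 8 only — synapomorphy for {Taxon 3, Taxon 8}.
C6 (derived state '1') is shared by Taxon 2, Taxon 3, Taxon 8, and Taxon 9 — a synapomorphy uniting that clade.
Most parsimonious ingroup topology: (((Taxon 9,(Taxon 2,(Taxon 3,Taxon 8))),Taxon 5),Taxon 1).
Taxon 3 and Taxon 8 form a cherry on this tree, so they are sister taxa.

Taxon 8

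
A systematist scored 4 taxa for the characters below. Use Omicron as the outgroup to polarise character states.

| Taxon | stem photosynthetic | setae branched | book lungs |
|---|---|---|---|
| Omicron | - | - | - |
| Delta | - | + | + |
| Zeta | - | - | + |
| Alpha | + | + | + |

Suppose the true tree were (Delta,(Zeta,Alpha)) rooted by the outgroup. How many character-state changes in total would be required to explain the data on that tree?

Map each character onto (Delta,(Zeta,Alpha)) (rooted by Omicron) and count the minimum state changes it requires (Fitch parsimony):
stem photosynthetic: 1; setae branched: 2; book lungs: 1.
Total tree length = 4.

4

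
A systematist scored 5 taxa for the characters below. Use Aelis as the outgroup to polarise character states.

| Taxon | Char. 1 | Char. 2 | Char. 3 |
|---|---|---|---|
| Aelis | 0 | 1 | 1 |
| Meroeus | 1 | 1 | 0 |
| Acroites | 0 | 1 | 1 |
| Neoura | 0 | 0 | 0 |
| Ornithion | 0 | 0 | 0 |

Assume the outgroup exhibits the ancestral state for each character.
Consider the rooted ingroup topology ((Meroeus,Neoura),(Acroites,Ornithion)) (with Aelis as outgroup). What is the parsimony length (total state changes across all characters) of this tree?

5

Map each character onto ((Meroeus,Neoura),(Acroites,Ornithion)) (rooted by Aelis) and count the minimum state changes it requires (Fitch parsimony):
Char. 1: 1; Char. 2: 2; Char. 3: 2.
Total tree length = 5.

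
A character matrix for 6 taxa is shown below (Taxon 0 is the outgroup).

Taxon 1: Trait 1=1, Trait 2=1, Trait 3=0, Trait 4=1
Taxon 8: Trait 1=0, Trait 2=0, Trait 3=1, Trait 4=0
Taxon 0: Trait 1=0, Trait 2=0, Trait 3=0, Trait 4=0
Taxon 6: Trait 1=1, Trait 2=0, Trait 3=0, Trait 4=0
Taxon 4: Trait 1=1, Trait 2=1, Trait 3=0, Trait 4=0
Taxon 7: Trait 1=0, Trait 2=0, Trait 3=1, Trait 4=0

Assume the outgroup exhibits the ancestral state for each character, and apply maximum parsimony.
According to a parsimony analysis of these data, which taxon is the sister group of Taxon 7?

The outgroup has state '0' for every character, so '1' is the derived state throughout.
Only Taxon 1, Taxon 4, and Taxon 6 show the derived state '1' for Trait 1, supporting them as a clade.
Only Taxon 1 and Taxon 4 show the derived state '1' for Trait 2, supporting them as a clade.
Trait 3: derived state '1' in Taxon 7 and Taxon 8 only — synapomorphy for {Taxon 7, Taxon 8}.
Trait 4 (derived state '1') is unique to Taxon 1 (autapomorphy; uninformative for grouping).
Most parsimonious ingroup topology: ((Taxon 7,Taxon 8),((Taxon 1,Taxon 4),Taxon 6)).
Taxon 7 and Taxon 8 form a cherry on this tree, so they are sister taxa.

Taxon 8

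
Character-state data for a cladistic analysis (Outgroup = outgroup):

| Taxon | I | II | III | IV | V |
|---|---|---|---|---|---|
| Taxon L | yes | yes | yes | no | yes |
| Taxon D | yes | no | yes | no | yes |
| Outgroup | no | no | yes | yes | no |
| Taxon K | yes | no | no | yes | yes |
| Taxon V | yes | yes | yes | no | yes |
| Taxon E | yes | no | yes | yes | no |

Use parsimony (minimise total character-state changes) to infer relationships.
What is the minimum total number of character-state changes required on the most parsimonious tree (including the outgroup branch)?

5

Character polarity is set by the outgroup: the derived state is whichever differs from the outgroup's state, so for III, IV the derived state is 'no', and for the remaining characters it is 'yes'.
I (derived state 'yes') is shared by all ingroup taxa — unites the whole ingroup.
Only Taxon L and Taxon V show the derived state 'yes' for II, supporting them as a clade.
III: derived state 'no' in Taxon K only — an autapomorphy, so it tells us nothing about relationships among taxa.
IV: derived state 'no' in Taxon D, Taxon L, and Taxon V only — synapomorphy for {Taxon D, Taxon L, Taxon V}.
V (derived state 'yes') is shared by Taxon D, Taxon K, Taxon L, and Taxon V — a synapomorphy uniting that clade.
Most parsimonious ingroup topology: ((((Taxon L,Taxon V),Taxon D),Taxon K),Taxon E).
Changes per character on this tree: I: 1; II: 1; III: 1; IV: 1; V: 1.
Total = 5.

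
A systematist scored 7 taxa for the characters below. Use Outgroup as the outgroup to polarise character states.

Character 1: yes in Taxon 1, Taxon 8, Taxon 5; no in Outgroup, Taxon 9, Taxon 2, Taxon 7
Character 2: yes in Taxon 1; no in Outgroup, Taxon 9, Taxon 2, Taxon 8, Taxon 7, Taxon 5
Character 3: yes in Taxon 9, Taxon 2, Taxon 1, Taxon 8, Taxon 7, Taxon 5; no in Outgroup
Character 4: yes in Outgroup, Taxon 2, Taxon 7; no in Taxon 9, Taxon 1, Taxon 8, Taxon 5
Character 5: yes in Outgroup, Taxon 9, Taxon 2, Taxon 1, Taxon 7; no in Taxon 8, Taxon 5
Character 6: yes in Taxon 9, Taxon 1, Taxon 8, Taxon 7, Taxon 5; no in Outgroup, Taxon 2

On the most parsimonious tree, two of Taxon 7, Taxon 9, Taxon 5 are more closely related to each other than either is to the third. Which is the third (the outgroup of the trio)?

Taxon 7

Character polarity is set by the outgroup: the derived state is whichever differs from the outgroup's state, so for Character 4, Character 5 the derived state is 'no', and for the remaining characters it is 'yes'.
Only Taxon 1, Taxon 5, and Taxon 8 show the derived state 'yes' for Character 1, supporting them as a clade.
Character 2 (derived state 'yes') is unique to Taxon 1 (autapomorphy; uninformative for grouping).
All ingroup taxa share the derived state 'yes' for Character 3; it defines the ingroup but does not resolve relationships within it.
Character 4 (derived state 'no') is shared by Taxon 1, Taxon 5, Taxon 8, and Taxon 9 — a synapomorphy uniting that clade.
Character 5: derived state 'no' in Taxon 5 and Taxon 8 only — synapomorphy for {Taxon 5, Taxon 8}.
Only Taxon 1, Taxon 5, Taxon 7, Taxon 8, and Taxon 9 show the derived state 'yes' for Character 6, supporting them as a clade.
Most parsimonious ingroup topology: (((Taxon 9,(Taxon 1,(Taxon 8,Taxon 5))),Taxon 7),Taxon 2).
Taxon 9 and Taxon 5 share a more recent common ancestor with each other than either does with Taxon 7, so Taxon 7 is the least closely related of the three.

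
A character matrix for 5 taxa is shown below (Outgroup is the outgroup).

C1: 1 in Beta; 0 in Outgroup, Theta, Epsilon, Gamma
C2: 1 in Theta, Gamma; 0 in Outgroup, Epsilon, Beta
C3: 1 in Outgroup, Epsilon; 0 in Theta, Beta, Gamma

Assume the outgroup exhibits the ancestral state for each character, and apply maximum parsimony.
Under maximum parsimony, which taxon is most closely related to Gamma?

Character polarity is set by the outgroup: the derived state is whichever differs from the outgroup's state, so for C3 the derived state is '0', and for the remaining characters it is '1'.
C1 (derived state '1') is unique to Beta (autapomorphy; uninformative for grouping).
Only Gamma and Theta show the derived state '1' for C2, supporting them as a clade.
C3: derived state '0' in Beta, Gamma, and Theta only — synapomorphy for {Beta, Gamma, Theta}.
Most parsimonious ingroup topology: (((Theta,Gamma),Beta),Epsilon).
Gamma and Theta form a cherry on this tree, so they are sister taxa.

Theta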